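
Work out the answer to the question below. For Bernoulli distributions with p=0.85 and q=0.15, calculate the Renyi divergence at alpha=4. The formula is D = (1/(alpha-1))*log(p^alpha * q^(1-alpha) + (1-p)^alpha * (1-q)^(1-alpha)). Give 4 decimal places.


Renyi divergence of order alpha between Bernoulli distributions:
D = (1/(alpha-1))*log(p^alpha * q^(1-alpha) + (1-p)^alpha * (1-q)^(1-alpha)).
alpha = 4, p = 0.85, q = 0.15.
p^alpha * q^(1-alpha) = 0.85^4 * 0.15^-3 = 154.668519.
(1-p)^alpha * (1-q)^(1-alpha) = 0.15^4 * 0.85^-3 = 0.000824.
sum = 154.668519 + 0.000824 = 154.669343.
D = (1/3)*log(154.669343) = 1.6804

1.6804


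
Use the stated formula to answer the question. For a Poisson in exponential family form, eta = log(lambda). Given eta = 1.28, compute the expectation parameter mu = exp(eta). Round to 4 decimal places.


Expectation parameter for Poisson exponential family:
mu = exp(eta).
eta = 1.28.
mu = exp(1.28) = 3.5966

3.5966


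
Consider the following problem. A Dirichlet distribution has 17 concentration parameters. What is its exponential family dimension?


Exponential family dimension calculation:
Dirichlet with 17 components has 17 natural parameters.

17


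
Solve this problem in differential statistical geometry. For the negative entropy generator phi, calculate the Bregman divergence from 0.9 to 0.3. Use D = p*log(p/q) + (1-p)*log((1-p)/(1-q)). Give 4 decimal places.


Bregman divergence with negative entropy generator:
D = p*log(p/q) + (1-p)*log((1-p)/(1-q)).
p = 0.9, q = 0.3.
p*log(p/q) = 0.9*log(0.9/0.3) = 0.988751.
(1-p)*log((1-p)/(1-q)) = 0.1*log(0.1/0.7) = -0.194591.
D = 0.988751 + -0.194591 = 0.7942

0.7942


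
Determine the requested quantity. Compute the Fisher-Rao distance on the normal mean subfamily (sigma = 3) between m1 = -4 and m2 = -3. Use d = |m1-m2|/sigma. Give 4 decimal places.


On the fixed-variance normal subfamily, geodesic distance = |m1-m2|/sigma.
|-4 - -3| = 1.
sigma = 3.
d = 1/3 = 0.3333

0.3333


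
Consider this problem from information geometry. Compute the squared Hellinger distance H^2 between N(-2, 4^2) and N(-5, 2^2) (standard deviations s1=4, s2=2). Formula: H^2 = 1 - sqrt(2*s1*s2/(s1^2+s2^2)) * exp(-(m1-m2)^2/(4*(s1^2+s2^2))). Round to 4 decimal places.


Squared Hellinger distance for Gaussians:
H^2 = 1 - sqrt(2*s1*s2/(s1^2+s2^2)) * exp(-(m1-m2)^2/(4*(s1^2+s2^2))).
s1^2 = 16, s2^2 = 4, s1^2+s2^2 = 20.
sqrt(2*4*2/(20)) = 0.894427.
(m1-m2)^2 = (3)^2 = 9.
exp(-9/(4*20)) = exp(-0.1125) = 0.893597.
H^2 = 1 - 0.894427*0.893597 = 0.2007

0.2007


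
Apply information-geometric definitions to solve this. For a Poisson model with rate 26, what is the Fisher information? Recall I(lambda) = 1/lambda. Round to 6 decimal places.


Fisher information for Poisson: I(lambda) = 1/lambda.
lambda = 26.
I(lambda) = 1/26 = 0.038462

0.038462


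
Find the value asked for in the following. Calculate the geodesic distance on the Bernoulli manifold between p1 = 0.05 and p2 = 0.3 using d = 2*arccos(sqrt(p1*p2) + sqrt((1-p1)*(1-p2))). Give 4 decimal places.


Geodesic distance on Bernoulli manifold:
d(p1,p2) = 2*arccos(sqrt(p1*p2) + sqrt((1-p1)*(1-p2))).
sqrt(p1*p2) = sqrt(0.05*0.3) = 0.122474.
sqrt((1-p1)*(1-p2)) = sqrt(0.95*0.7) = 0.815475.
arg = 0.122474 + 0.815475 = 0.93795.
d = 2*arccos(0.93795) = 0.7083

0.7083


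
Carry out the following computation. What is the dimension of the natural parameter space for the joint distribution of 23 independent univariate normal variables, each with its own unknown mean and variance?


Exponential family dimension calculation:
Each univariate normal has two natural parameters (mu/sigma^2 and -1/(2 sigma^2)).
With 23 independent components, dim = 2 * 23 = 46.

46


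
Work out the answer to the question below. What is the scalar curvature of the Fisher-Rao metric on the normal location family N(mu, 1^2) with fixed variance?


This family has a single free parameter, so its statistical manifold
is 1-dimensional. The Riemann curvature tensor of any 1-dimensional
Riemannian manifold vanishes identically, so R = 0.

0


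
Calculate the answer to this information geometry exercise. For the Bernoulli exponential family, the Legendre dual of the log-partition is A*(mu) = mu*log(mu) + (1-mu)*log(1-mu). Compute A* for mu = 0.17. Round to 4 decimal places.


Legendre transform for Bernoulli:
A*(mu) = mu*log(mu) + (1-mu)*log(1-mu).
mu = 0.17, 1-mu = 0.83.
mu*log(mu) = 0.17*log(0.17) = -0.301233.
(1-mu)*log(1-mu) = 0.83*log(0.83) = -0.154654.
A* = -0.301233 + -0.154654 = -0.4559

-0.4559


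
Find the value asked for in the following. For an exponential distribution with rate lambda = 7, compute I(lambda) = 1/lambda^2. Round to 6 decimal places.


Fisher information for exponential: I(lambda) = 1/lambda^2.
lambda = 7, lambda^2 = 49.
I = 1/49 = 0.020408

0.020408


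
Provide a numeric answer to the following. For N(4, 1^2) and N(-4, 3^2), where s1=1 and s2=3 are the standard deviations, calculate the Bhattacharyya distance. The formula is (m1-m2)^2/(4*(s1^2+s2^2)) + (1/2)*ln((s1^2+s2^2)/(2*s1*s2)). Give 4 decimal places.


Bhattacharyya distance between two Gaussians:
DB = (m1-m2)^2/(4*(s1^2+s2^2)) + (1/2)*ln((s1^2+s2^2)/(2*s1*s2)).
(m1-m2)^2 = (8)^2 = 64.
s1^2+s2^2 = 1 + 9 = 10.
term1 = 64/40 = 1.6.
term2 = 0.5*ln(10/6.0) = 0.255413.
DB = 1.6 + 0.255413 = 1.8554

1.8554


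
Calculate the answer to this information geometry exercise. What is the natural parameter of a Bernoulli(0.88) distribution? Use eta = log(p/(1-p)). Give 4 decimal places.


Natural parameter for Bernoulli: eta = log(p/(1-p)).
p = 0.88, 1-p = 0.12.
p/(1-p) = 7.333333.
eta = log(7.333333) = 1.9924

1.9924


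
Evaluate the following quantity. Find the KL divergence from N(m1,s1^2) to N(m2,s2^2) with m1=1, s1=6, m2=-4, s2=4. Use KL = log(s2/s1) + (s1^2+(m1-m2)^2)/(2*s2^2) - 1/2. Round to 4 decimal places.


KL divergence between normal distributions:
KL = log(s2/s1) + (s1^2 + (m1-m2)^2)/(2*s2^2) - 1/2.
log(4/6) = -0.405465.
(6^2 + (1--4)^2)/(2*4^2) = (36 + 25)/32 = 1.90625.
KL = -0.405465 + 1.90625 - 0.5 = 1.0008

1.0008


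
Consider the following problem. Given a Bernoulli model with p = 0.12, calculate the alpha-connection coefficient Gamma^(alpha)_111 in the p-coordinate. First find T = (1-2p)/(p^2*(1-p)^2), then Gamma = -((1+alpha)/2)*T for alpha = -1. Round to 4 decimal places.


Skewness (Amari-Chentsov) tensor: T = (1-2p)/(p^2*(1-p)^2).
p = 0.12, 1-2p = 0.76, p^2 = 0.0144, (1-p)^2 = 0.7744.
T = 0.76/(0.0144 * 0.7744) = 68.153122.
In the p-coordinate, Gamma^(alpha) = Gamma^(0) - (alpha/2)*T with Gamma^(0) = (1/2)*g'(p) = -T/2,
so Gamma^(alpha) = -((1+alpha)/2)*T.
alpha = -1, -(1+alpha)/2 = 0.0.
Gamma = 0.0 * 68.153122 = 0.0000

0.0000


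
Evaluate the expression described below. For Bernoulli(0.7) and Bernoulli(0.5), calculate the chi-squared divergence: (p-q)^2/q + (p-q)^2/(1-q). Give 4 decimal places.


Chi-squared divergence between Bernoulli distributions:
chi^2 = (p-q)^2/q + (p-q)^2/(1-q).
p = 0.7, q = 0.5, p-q = 0.2.
(p-q)^2 = 0.04.
term1 = 0.04/0.5 = 0.08.
term2 = 0.04/0.5 = 0.08.
chi^2 = 0.08 + 0.08 = 0.1600

0.1600


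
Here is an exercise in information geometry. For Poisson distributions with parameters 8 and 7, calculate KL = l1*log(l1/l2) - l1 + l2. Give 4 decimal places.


KL divergence for Poisson:
KL = l1*log(l1/l2) - l1 + l2.
l1 = 8, l2 = 7.
log(8/7) = 0.133531.
l1*log(l1/l2) = 8 * 0.133531 = 1.068251.
KL = 1.068251 - 8 + 7 = 0.0683

0.0683


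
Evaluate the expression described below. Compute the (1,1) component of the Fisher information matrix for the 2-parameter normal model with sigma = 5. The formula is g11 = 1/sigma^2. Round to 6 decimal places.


For the 2-parameter normal family, the Fisher metric has:
  g11 = 1/sigma^2, g22 = 2/sigma^2.
sigma = 5, sigma^2 = 25.
g11 = 0.040000

0.040000


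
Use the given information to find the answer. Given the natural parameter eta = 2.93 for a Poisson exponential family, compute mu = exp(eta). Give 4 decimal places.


Expectation parameter for Poisson exponential family:
mu = exp(eta).
eta = 2.93.
mu = exp(2.93) = 18.7276

18.7276


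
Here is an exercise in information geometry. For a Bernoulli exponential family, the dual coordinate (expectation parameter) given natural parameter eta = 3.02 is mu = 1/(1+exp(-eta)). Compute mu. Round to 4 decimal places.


Dual coordinate (expectation parameter) for Bernoulli:
mu = 1/(1+exp(-eta)).
eta = 3.02.
exp(-eta) = exp(-3.02) = 0.048801.
mu = 1/(1+0.048801) = 0.9535

0.9535


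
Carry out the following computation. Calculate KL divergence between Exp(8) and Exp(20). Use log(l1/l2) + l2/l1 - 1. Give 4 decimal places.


KL divergence for exponential family:
KL = log(l1/l2) + l2/l1 - 1.
log(8/20) = -0.916291.
20/8 = 2.5.
KL = -0.916291 + 2.5 - 1 = 0.5837

0.5837


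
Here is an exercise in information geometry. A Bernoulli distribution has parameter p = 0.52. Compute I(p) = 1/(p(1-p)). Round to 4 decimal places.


For Bernoulli(p), Fisher information is I(p) = 1/(p*(1-p)).
p = 0.52, 1-p = 0.48.
p*(1-p) = 0.2496.
I(p) = 1/0.2496 = 4.0064

4.0064


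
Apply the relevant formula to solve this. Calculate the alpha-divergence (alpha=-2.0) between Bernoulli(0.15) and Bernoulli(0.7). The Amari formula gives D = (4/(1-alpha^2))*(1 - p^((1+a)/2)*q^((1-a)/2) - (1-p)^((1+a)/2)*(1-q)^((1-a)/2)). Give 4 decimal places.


Amari alpha-divergence:
D = (4/(1-alpha^2))*(1 - p^((1+a)/2)*q^((1-a)/2) - (1-p)^((1+a)/2)*(1-q)^((1-a)/2)).
alpha = -2.0, p = 0.15, q = 0.7.
e1 = (1+alpha)/2 = -0.5, e2 = (1-alpha)/2 = 1.5.
t1 = p^e1 * q^e2 = 0.15^-0.5 * 0.7^1.5 = 1.512173.
t2 = (1-p)^e1 * (1-q)^e2 = 0.85^-0.5 * 0.3^1.5 = 0.178227.
4/(1-alpha^2) = -1.333333.
D = -1.333333*(1 - 1.512173 - 0.178227) = 0.9205

0.9205


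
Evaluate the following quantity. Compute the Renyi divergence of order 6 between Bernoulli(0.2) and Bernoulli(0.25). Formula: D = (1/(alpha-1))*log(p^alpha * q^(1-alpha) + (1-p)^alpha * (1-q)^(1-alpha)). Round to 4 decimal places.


Renyi divergence of order alpha between Bernoulli distributions:
D = (1/(alpha-1))*log(p^alpha * q^(1-alpha) + (1-p)^alpha * (1-q)^(1-alpha)).
alpha = 6, p = 0.2, q = 0.25.
p^alpha * q^(1-alpha) = 0.2^6 * 0.25^-5 = 0.065536.
(1-p)^alpha * (1-q)^(1-alpha) = 0.8^6 * 0.75^-5 = 1.104673.
sum = 0.065536 + 1.104673 = 1.170209.
D = (1/5)*log(1.170209) = 0.0314

0.0314


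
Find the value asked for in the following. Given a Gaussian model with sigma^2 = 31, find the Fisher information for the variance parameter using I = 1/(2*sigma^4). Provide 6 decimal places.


Fisher information for variance: I(sigma^2) = 1/(2*sigma^4).
sigma^2 = 31, so sigma^4 = 961.
I = 1/(2*961) = 1/1922 = 0.000520

0.000520


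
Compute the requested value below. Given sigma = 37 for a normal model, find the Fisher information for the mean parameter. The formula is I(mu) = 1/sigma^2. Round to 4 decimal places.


The Fisher information for the mean of a normal distribution is I(mu) = 1/sigma^2.
sigma = 37, so sigma^2 = 1369.
I(mu) = 1/1369 = 0.0007

0.0007


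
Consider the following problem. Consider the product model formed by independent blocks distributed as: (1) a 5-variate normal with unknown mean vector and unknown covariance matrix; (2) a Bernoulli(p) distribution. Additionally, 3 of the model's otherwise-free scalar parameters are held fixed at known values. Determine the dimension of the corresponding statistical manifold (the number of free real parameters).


The dimension of a statistical manifold equals the number of free
(independent) real parameters of the model. For a product of independent
blocks the parameter counts add.
- 5-variate normal: 5 (mean) + 5*6/2 = 15 (symmetric covariance) = 20.
- Bernoulli (p): 1.
Total = 20 + 1 = 21.
3 parameter(s) fixed at known values: 21 - 3 = 18.
Dimension = 18

18


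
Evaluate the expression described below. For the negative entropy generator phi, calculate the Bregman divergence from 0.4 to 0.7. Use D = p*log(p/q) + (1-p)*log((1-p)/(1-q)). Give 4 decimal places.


Bregman divergence with negative entropy generator:
D = p*log(p/q) + (1-p)*log((1-p)/(1-q)).
p = 0.4, q = 0.7.
p*log(p/q) = 0.4*log(0.4/0.7) = -0.223846.
(1-p)*log((1-p)/(1-q)) = 0.6*log(0.6/0.3) = 0.415888.
D = -0.223846 + 0.415888 = 0.1920

0.1920


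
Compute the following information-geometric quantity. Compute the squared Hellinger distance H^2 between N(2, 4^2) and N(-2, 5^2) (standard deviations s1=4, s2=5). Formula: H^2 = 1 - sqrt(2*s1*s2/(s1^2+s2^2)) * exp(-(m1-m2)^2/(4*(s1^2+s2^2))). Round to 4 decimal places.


Squared Hellinger distance for Gaussians:
H^2 = 1 - sqrt(2*s1*s2/(s1^2+s2^2)) * exp(-(m1-m2)^2/(4*(s1^2+s2^2))).
s1^2 = 16, s2^2 = 25, s1^2+s2^2 = 41.
sqrt(2*4*5/(41)) = 0.98773.
(m1-m2)^2 = (4)^2 = 16.
exp(-16/(4*41)) = exp(-0.097561) = 0.907047.
H^2 = 1 - 0.98773*0.907047 = 0.1041

0.1041


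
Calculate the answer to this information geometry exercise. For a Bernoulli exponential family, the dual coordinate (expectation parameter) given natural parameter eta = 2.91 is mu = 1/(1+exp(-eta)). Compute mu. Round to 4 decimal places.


Dual coordinate (expectation parameter) for Bernoulli:
mu = 1/(1+exp(-eta)).
eta = 2.91.
exp(-eta) = exp(-2.91) = 0.054476.
mu = 1/(1+0.054476) = 0.9483

0.9483


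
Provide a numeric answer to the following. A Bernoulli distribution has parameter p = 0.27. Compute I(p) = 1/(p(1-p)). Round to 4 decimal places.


For Bernoulli(p), Fisher information is I(p) = 1/(p*(1-p)).
p = 0.27, 1-p = 0.73.
p*(1-p) = 0.1971.
I(p) = 1/0.1971 = 5.0736

5.0736


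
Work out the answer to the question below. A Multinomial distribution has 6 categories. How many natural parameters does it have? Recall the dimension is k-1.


Exponential family dimension calculation:
For Multinomial with k=6 categories, dim = k-1 = 5.

5


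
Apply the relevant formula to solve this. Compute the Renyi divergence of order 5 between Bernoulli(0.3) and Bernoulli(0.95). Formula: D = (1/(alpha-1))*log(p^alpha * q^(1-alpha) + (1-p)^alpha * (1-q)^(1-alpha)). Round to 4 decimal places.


Renyi divergence of order alpha between Bernoulli distributions:
D = (1/(alpha-1))*log(p^alpha * q^(1-alpha) + (1-p)^alpha * (1-q)^(1-alpha)).
alpha = 5, p = 0.3, q = 0.95.
p^alpha * q^(1-alpha) = 0.3^5 * 0.95^-4 = 0.002983.
(1-p)^alpha * (1-q)^(1-alpha) = 0.7^5 * 0.05^-4 = 26891.2.
sum = 0.002983 + 26891.2 = 26891.202983.
D = (1/4)*log(26891.202983) = 2.5499

2.5499


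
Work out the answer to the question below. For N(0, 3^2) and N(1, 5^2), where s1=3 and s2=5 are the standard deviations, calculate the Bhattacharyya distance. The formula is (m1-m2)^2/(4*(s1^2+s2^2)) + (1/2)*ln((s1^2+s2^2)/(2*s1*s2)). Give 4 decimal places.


Bhattacharyya distance between two Gaussians:
DB = (m1-m2)^2/(4*(s1^2+s2^2)) + (1/2)*ln((s1^2+s2^2)/(2*s1*s2)).
(m1-m2)^2 = (-1)^2 = 1.
s1^2+s2^2 = 9 + 25 = 34.
term1 = 1/136 = 0.007353.
term2 = 0.5*ln(34/30.0) = 0.062582.
DB = 0.007353 + 0.062582 = 0.0699

0.0699


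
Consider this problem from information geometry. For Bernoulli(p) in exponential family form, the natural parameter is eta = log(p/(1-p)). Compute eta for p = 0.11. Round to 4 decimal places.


Natural parameter for Bernoulli: eta = log(p/(1-p)).
p = 0.11, 1-p = 0.89.
p/(1-p) = 0.123596.
eta = log(0.123596) = -2.0907

-2.0907


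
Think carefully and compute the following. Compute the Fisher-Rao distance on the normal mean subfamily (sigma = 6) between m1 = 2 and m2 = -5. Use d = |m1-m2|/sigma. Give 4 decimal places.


On the fixed-variance normal subfamily, geodesic distance = |m1-m2|/sigma.
|2 - -5| = 7.
sigma = 6.
d = 7/6 = 1.1667

1.1667


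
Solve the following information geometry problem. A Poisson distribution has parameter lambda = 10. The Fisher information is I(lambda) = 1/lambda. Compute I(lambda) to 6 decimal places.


Fisher information for Poisson: I(lambda) = 1/lambda.
lambda = 10.
I(lambda) = 1/10 = 0.100000

0.100000


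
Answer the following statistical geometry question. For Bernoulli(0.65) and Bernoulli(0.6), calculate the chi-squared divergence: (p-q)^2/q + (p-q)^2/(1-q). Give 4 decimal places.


Chi-squared divergence between Bernoulli distributions:
chi^2 = (p-q)^2/q + (p-q)^2/(1-q).
p = 0.65, q = 0.6, p-q = 0.05.
(p-q)^2 = 0.0025.
term1 = 0.0025/0.6 = 0.004167.
term2 = 0.0025/0.4 = 0.00625.
chi^2 = 0.004167 + 0.00625 = 0.0104

0.0104


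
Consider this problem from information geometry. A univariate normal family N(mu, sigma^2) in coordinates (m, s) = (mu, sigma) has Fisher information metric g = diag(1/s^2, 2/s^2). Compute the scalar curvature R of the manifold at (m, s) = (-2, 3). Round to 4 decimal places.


The metric has the form g = (A dm^2 + B ds^2)/s^2 with A = 1, B = 2.
Substitute u = sqrt(A/B)*m: g = B*(du^2 + ds^2)/s^2, i.e. B times the
Poincare upper half-plane metric, which has constant Gaussian curvature -1.
Scaling a 2D metric by a constant c divides the Gaussian curvature by c,
so K = -1/B = -1/(2) = -0.5000 everywhere (the point (m, s) = (-2, 3) is irrelevant:
the curvature is constant).
Scalar curvature in dimension 2: R = 2K = -2/(2) = -1.0000.

-1.0000


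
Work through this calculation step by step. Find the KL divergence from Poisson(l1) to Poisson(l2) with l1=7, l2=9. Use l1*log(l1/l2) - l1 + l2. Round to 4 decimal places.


KL divergence for Poisson:
KL = l1*log(l1/l2) - l1 + l2.
l1 = 7, l2 = 9.
log(7/9) = -0.251314.
l1*log(l1/l2) = 7 * -0.251314 = -1.759201.
KL = -1.759201 - 7 + 9 = 0.2408

0.2408


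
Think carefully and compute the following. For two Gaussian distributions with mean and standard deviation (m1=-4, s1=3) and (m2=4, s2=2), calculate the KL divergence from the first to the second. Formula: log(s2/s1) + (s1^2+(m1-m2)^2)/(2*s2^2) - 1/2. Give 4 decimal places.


KL divergence between normal distributions:
KL = log(s2/s1) + (s1^2 + (m1-m2)^2)/(2*s2^2) - 1/2.
log(2/3) = -0.405465.
(3^2 + (-4-4)^2)/(2*2^2) = (9 + 64)/8 = 9.125.
KL = -0.405465 + 9.125 - 0.5 = 8.2195

8.2195


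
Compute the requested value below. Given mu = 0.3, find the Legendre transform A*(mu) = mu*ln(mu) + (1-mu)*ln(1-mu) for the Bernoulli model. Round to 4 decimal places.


Legendre transform for Bernoulli:
A*(mu) = mu*log(mu) + (1-mu)*log(1-mu).
mu = 0.3, 1-mu = 0.7.
mu*log(mu) = 0.3*log(0.3) = -0.361192.
(1-mu)*log(1-mu) = 0.7*log(0.7) = -0.249672.
A* = -0.361192 + -0.249672 = -0.6109

-0.6109


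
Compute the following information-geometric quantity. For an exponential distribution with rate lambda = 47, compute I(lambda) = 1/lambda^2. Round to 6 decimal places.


Fisher information for exponential: I(lambda) = 1/lambda^2.
lambda = 47, lambda^2 = 2209.
I = 1/2209 = 0.000453

0.000453


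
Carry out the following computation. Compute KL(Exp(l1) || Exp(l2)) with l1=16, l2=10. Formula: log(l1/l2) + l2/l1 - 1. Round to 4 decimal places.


KL divergence for exponential family:
KL = log(l1/l2) + l2/l1 - 1.
log(16/10) = 0.470004.
10/16 = 0.625.
KL = 0.470004 + 0.625 - 1 = 0.0950

0.0950


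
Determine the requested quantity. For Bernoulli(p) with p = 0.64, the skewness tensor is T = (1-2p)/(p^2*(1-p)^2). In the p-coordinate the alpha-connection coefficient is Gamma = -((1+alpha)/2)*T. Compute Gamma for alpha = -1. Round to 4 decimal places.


Skewness (Amari-Chentsov) tensor: T = (1-2p)/(p^2*(1-p)^2).
p = 0.64, 1-2p = -0.28, p^2 = 0.4096, (1-p)^2 = 0.1296.
T = -0.28/(0.4096 * 0.1296) = -5.274643.
In the p-coordinate, Gamma^(alpha) = Gamma^(0) - (alpha/2)*T with Gamma^(0) = (1/2)*g'(p) = -T/2,
so Gamma^(alpha) = -((1+alpha)/2)*T.
alpha = -1, -(1+alpha)/2 = 0.0.
Gamma = 0.0 * -5.274643 = 0.0000

0.0000


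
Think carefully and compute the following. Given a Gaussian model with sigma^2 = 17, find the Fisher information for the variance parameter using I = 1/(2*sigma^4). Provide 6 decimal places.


Fisher information for variance: I(sigma^2) = 1/(2*sigma^4).
sigma^2 = 17, so sigma^4 = 289.
I = 1/(2*289) = 1/578 = 0.001730

0.001730


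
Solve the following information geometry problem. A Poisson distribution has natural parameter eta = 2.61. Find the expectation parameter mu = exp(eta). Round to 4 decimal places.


Expectation parameter for Poisson exponential family:
mu = exp(eta).
eta = 2.61.
mu = exp(2.61) = 13.5991

13.5991


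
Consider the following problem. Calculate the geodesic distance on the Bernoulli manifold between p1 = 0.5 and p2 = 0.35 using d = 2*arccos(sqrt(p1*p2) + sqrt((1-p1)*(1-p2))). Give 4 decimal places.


Geodesic distance on Bernoulli manifold:
d(p1,p2) = 2*arccos(sqrt(p1*p2) + sqrt((1-p1)*(1-p2))).
sqrt(p1*p2) = sqrt(0.5*0.35) = 0.41833.
sqrt((1-p1)*(1-p2)) = sqrt(0.5*0.65) = 0.570088.
arg = 0.41833 + 0.570088 = 0.988418.
d = 2*arccos(0.988418) = 0.3047

0.3047


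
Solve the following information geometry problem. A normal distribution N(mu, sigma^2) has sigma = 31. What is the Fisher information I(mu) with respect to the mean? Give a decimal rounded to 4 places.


The Fisher information for the mean of a normal distribution is I(mu) = 1/sigma^2.
sigma = 31, so sigma^2 = 961.
I(mu) = 1/961 = 0.0010

0.0010


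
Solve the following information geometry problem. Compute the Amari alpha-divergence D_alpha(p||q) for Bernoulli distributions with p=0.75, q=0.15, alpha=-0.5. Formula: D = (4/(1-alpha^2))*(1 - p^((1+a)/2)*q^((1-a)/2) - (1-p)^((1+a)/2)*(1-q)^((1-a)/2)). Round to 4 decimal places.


Amari alpha-divergence:
D = (4/(1-alpha^2))*(1 - p^((1+a)/2)*q^((1-a)/2) - (1-p)^((1+a)/2)*(1-q)^((1-a)/2)).
alpha = -0.5, p = 0.75, q = 0.15.
e1 = (1+alpha)/2 = 0.25, e2 = (1-alpha)/2 = 0.75.
t1 = p^e1 * q^e2 = 0.75^0.25 * 0.15^0.75 = 0.224302.
t2 = (1-p)^e1 * (1-q)^e2 = 0.25^0.25 * 0.85^0.75 = 0.625964.
4/(1-alpha^2) = 5.333333.
D = 5.333333*(1 - 0.224302 - 0.625964) = 0.7986

0.7986


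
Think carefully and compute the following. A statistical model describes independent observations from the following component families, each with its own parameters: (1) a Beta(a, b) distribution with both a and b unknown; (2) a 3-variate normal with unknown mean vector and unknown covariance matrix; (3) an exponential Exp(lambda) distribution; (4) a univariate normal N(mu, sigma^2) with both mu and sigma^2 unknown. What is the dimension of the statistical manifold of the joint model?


The dimension of a statistical manifold equals the number of free
(independent) real parameters of the model. For a product of independent
blocks the parameter counts add.
- Beta (a, b): 2.
- 3-variate normal: 3 (mean) + 3*4/2 = 6 (symmetric covariance) = 9.
- exponential (lambda): 1.
- normal (mu, sigma^2): 2.
Total = 2 + 9 + 1 + 2 = 14.
Dimension = 14

14


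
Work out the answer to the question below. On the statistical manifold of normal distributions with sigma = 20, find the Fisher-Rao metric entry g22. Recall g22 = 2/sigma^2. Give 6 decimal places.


For the 2-parameter normal family, the Fisher metric has:
  g11 = 1/sigma^2, g22 = 2/sigma^2.
sigma = 20, sigma^2 = 400.
g22 = 0.005000

0.005000


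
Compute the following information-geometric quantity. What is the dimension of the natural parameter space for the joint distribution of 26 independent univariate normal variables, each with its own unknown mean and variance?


Exponential family dimension calculation:
Each univariate normal has two natural parameters (mu/sigma^2 and -1/(2 sigma^2)).
With 26 independent components, dim = 2 * 26 = 52.

52


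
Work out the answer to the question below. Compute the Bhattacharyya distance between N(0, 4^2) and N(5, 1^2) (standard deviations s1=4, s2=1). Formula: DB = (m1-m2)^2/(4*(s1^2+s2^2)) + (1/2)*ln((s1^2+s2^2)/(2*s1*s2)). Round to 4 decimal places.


Bhattacharyya distance between two Gaussians:
DB = (m1-m2)^2/(4*(s1^2+s2^2)) + (1/2)*ln((s1^2+s2^2)/(2*s1*s2)).
(m1-m2)^2 = (-5)^2 = 25.
s1^2+s2^2 = 16 + 1 = 17.
term1 = 25/68 = 0.367647.
term2 = 0.5*ln(17/8.0) = 0.376886.
DB = 0.367647 + 0.376886 = 0.7445

0.7445


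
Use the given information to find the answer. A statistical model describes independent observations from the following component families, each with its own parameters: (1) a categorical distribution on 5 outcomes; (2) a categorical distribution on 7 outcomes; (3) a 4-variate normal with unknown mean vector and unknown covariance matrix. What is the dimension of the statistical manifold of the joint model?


The dimension of a statistical manifold equals the number of free
(independent) real parameters of the model. For a product of independent
blocks the parameter counts add.
- categorical on 5 outcomes (probabilities sum to 1): 5-1 = 4.
- categorical on 7 outcomes (probabilities sum to 1): 7-1 = 6.
- 4-variate normal: 4 (mean) + 4*5/2 = 10 (symmetric covariance) = 14.
Total = 4 + 6 + 14 = 24.
Dimension = 24

24


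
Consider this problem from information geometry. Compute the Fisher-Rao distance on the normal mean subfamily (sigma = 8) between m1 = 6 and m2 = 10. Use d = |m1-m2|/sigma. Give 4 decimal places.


On the fixed-variance normal subfamily, geodesic distance = |m1-m2|/sigma.
|6 - 10| = 4.
sigma = 8.
d = 4/8 = 0.5000

0.5000


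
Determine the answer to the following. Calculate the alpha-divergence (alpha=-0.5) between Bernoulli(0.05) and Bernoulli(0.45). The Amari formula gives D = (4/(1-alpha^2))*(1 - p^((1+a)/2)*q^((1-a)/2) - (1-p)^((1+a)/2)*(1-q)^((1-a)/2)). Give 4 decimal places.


Amari alpha-divergence:
D = (4/(1-alpha^2))*(1 - p^((1+a)/2)*q^((1-a)/2) - (1-p)^((1+a)/2)*(1-q)^((1-a)/2)).
alpha = -0.5, p = 0.05, q = 0.45.
e1 = (1+alpha)/2 = 0.25, e2 = (1-alpha)/2 = 0.75.
t1 = p^e1 * q^e2 = 0.05^0.25 * 0.45^0.75 = 0.259808.
t2 = (1-p)^e1 * (1-q)^e2 = 0.95^0.25 * 0.55^0.75 = 0.630526.
4/(1-alpha^2) = 5.333333.
D = 5.333333*(1 - 0.259808 - 0.630526) = 0.5849

0.5849


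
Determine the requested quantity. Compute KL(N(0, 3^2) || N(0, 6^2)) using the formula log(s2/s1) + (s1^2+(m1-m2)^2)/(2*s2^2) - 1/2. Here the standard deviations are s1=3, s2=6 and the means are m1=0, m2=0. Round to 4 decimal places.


KL divergence between normal distributions:
KL = log(s2/s1) + (s1^2 + (m1-m2)^2)/(2*s2^2) - 1/2.
log(6/3) = 0.693147.
(3^2 + (0-0)^2)/(2*6^2) = (9 + 0)/72 = 0.125.
KL = 0.693147 + 0.125 - 0.5 = 0.3181

0.3181


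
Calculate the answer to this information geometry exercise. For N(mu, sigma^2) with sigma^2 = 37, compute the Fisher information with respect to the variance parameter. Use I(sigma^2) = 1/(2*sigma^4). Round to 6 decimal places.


Fisher information for variance: I(sigma^2) = 1/(2*sigma^4).
sigma^2 = 37, so sigma^4 = 1369.
I = 1/(2*1369) = 1/2738 = 0.000365

0.000365


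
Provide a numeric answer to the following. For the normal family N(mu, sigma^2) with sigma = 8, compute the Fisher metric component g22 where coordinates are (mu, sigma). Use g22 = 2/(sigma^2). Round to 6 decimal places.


For the 2-parameter normal family, the Fisher metric has:
  g11 = 1/sigma^2, g22 = 2/sigma^2.
sigma = 8, sigma^2 = 64.
g22 = 0.031250

0.031250


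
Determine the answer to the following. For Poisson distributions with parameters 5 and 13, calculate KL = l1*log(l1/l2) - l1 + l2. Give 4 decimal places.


KL divergence for Poisson:
KL = l1*log(l1/l2) - l1 + l2.
l1 = 5, l2 = 13.
log(5/13) = -0.955511.
l1*log(l1/l2) = 5 * -0.955511 = -4.777557.
KL = -4.777557 - 5 + 13 = 3.2224

3.2224


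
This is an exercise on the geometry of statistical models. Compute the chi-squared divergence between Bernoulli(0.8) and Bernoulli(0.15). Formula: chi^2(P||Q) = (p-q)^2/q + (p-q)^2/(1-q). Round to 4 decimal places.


Chi-squared divergence between Bernoulli distributions:
chi^2 = (p-q)^2/q + (p-q)^2/(1-q).
p = 0.8, q = 0.15, p-q = 0.65.
(p-q)^2 = 0.4225.
term1 = 0.4225/0.15 = 2.816667.
term2 = 0.4225/0.85 = 0.497059.
chi^2 = 2.816667 + 0.497059 = 3.3137

3.3137


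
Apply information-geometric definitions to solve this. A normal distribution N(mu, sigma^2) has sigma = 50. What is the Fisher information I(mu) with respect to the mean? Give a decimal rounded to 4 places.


The Fisher information for the mean of a normal distribution is I(mu) = 1/sigma^2.
sigma = 50, so sigma^2 = 2500.
I(mu) = 1/2500 = 0.0004

0.0004


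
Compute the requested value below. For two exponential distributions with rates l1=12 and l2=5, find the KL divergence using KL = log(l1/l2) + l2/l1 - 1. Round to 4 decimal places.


KL divergence for exponential family:
KL = log(l1/l2) + l2/l1 - 1.
log(12/5) = 0.875469.
5/12 = 0.416667.
KL = 0.875469 + 0.416667 - 1 = 0.2921

0.2921


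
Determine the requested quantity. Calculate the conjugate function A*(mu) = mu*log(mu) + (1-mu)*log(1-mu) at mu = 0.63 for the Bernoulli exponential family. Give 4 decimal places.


Legendre transform for Bernoulli:
A*(mu) = mu*log(mu) + (1-mu)*log(1-mu).
mu = 0.63, 1-mu = 0.37.
mu*log(mu) = 0.63*log(0.63) = -0.291082.
(1-mu)*log(1-mu) = 0.37*log(0.37) = -0.367873.
A* = -0.291082 + -0.367873 = -0.6590

-0.6590


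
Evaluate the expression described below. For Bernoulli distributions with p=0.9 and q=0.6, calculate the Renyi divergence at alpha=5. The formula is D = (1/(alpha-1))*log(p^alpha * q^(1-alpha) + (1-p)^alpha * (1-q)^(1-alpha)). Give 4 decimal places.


Renyi divergence of order alpha between Bernoulli distributions:
D = (1/(alpha-1))*log(p^alpha * q^(1-alpha) + (1-p)^alpha * (1-q)^(1-alpha)).
alpha = 5, p = 0.9, q = 0.6.
p^alpha * q^(1-alpha) = 0.9^5 * 0.6^-4 = 4.55625.
(1-p)^alpha * (1-q)^(1-alpha) = 0.1^5 * 0.4^-4 = 0.000391.
sum = 4.55625 + 0.000391 = 4.556641.
D = (1/4)*log(4.556641) = 0.3791

0.3791


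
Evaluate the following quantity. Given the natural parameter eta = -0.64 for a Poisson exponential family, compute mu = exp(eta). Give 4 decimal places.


Expectation parameter for Poisson exponential family:
mu = exp(eta).
eta = -0.64.
mu = exp(-0.64) = 0.5273

0.5273


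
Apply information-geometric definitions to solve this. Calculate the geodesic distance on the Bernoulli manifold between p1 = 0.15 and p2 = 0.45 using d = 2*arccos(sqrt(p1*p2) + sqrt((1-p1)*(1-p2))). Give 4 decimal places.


Geodesic distance on Bernoulli manifold:
d(p1,p2) = 2*arccos(sqrt(p1*p2) + sqrt((1-p1)*(1-p2))).
sqrt(p1*p2) = sqrt(0.15*0.45) = 0.259808.
sqrt((1-p1)*(1-p2)) = sqrt(0.85*0.55) = 0.68374.
arg = 0.259808 + 0.68374 = 0.943547.
d = 2*arccos(0.943547) = 0.6752

0.6752


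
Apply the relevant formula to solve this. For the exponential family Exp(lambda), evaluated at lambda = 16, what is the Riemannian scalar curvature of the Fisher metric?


This family has a single free parameter, so its statistical manifold
is 1-dimensional. The Riemann curvature tensor of any 1-dimensional
Riemannian manifold vanishes identically, so R = 0.

0


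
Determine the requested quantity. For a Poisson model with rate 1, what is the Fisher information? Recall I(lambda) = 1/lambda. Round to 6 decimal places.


Fisher information for Poisson: I(lambda) = 1/lambda.
lambda = 1.
I(lambda) = 1/1 = 1.000000

1.000000


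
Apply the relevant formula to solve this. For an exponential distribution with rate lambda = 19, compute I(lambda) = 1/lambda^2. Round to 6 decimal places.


Fisher information for exponential: I(lambda) = 1/lambda^2.
lambda = 19, lambda^2 = 361.
I = 1/361 = 0.002770

0.002770


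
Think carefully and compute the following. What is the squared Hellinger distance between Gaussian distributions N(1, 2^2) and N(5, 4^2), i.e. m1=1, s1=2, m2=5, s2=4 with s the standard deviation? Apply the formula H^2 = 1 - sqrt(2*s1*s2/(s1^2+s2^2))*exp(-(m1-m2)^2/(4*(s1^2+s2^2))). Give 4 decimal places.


Squared Hellinger distance for Gaussians:
H^2 = 1 - sqrt(2*s1*s2/(s1^2+s2^2)) * exp(-(m1-m2)^2/(4*(s1^2+s2^2))).
s1^2 = 4, s2^2 = 16, s1^2+s2^2 = 20.
sqrt(2*2*4/(20)) = 0.894427.
(m1-m2)^2 = (-4)^2 = 16.
exp(-16/(4*20)) = exp(-0.2) = 0.818731.
H^2 = 1 - 0.894427*0.818731 = 0.2677

0.2677


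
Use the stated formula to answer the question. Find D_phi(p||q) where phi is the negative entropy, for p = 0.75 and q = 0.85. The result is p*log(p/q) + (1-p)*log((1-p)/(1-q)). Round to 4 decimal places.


Bregman divergence with negative entropy generator:
D = p*log(p/q) + (1-p)*log((1-p)/(1-q)).
p = 0.75, q = 0.85.
p*log(p/q) = 0.75*log(0.75/0.85) = -0.093872.
(1-p)*log((1-p)/(1-q)) = 0.25*log(0.25/0.15) = 0.127706.
D = -0.093872 + 0.127706 = 0.0338

0.0338


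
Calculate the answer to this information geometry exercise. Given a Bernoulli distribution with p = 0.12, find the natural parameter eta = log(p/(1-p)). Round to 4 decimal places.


Natural parameter for Bernoulli: eta = log(p/(1-p)).
p = 0.12, 1-p = 0.88.
p/(1-p) = 0.136364.
eta = log(0.136364) = -1.9924

-1.9924


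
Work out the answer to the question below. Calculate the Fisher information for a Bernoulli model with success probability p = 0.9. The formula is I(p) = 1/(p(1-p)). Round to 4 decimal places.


For Bernoulli(p), Fisher information is I(p) = 1/(p*(1-p)).
p = 0.9, 1-p = 0.1.
p*(1-p) = 0.09.
I(p) = 1/0.09 = 11.1111

11.1111


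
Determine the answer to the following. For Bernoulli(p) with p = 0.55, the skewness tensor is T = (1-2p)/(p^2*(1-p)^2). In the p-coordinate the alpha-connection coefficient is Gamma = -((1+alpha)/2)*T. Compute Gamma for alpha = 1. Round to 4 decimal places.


Skewness (Amari-Chentsov) tensor: T = (1-2p)/(p^2*(1-p)^2).
p = 0.55, 1-2p = -0.1, p^2 = 0.3025, (1-p)^2 = 0.2025.
T = -0.1/(0.3025 * 0.2025) = -1.632486.
In the p-coordinate, Gamma^(alpha) = Gamma^(0) - (alpha/2)*T with Gamma^(0) = (1/2)*g'(p) = -T/2,
so Gamma^(alpha) = -((1+alpha)/2)*T.
alpha = 1, -(1+alpha)/2 = -1.0.
Gamma = -1.0 * -1.632486 = 1.6325

1.6325


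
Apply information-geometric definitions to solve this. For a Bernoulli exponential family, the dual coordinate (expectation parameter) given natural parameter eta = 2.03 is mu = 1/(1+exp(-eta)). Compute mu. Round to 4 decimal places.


Dual coordinate (expectation parameter) for Bernoulli:
mu = 1/(1+exp(-eta)).
eta = 2.03.
exp(-eta) = exp(-2.03) = 0.131336.
mu = 1/(1+0.131336) = 0.8839

0.8839


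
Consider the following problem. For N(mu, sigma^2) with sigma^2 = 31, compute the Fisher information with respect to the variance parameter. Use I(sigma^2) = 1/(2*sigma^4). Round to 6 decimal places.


Fisher information for variance: I(sigma^2) = 1/(2*sigma^4).
sigma^2 = 31, so sigma^4 = 961.
I = 1/(2*961) = 1/1922 = 0.000520

0.000520


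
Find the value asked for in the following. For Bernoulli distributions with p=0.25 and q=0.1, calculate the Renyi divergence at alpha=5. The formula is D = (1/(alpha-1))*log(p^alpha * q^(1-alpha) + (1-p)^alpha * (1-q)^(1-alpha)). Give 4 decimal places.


Renyi divergence of order alpha between Bernoulli distributions:
D = (1/(alpha-1))*log(p^alpha * q^(1-alpha) + (1-p)^alpha * (1-q)^(1-alpha)).
alpha = 5, p = 0.25, q = 0.1.
p^alpha * q^(1-alpha) = 0.25^5 * 0.1^-4 = 9.765625.
(1-p)^alpha * (1-q)^(1-alpha) = 0.75^5 * 0.9^-4 = 0.36169.
sum = 9.765625 + 0.36169 = 10.127315.
D = (1/4)*log(10.127315) = 0.5788

0.5788


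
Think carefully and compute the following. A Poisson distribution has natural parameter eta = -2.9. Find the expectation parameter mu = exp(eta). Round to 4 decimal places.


Expectation parameter for Poisson exponential family:
mu = exp(eta).
eta = -2.9.
mu = exp(-2.9) = 0.0550

0.0550


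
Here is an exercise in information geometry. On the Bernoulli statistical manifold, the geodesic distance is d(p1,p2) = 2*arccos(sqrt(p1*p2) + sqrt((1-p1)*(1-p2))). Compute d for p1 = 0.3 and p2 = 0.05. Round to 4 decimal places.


Geodesic distance on Bernoulli manifold:
d(p1,p2) = 2*arccos(sqrt(p1*p2) + sqrt((1-p1)*(1-p2))).
sqrt(p1*p2) = sqrt(0.3*0.05) = 0.122474.
sqrt((1-p1)*(1-p2)) = sqrt(0.7*0.95) = 0.815475.
arg = 0.122474 + 0.815475 = 0.93795.
d = 2*arccos(0.93795) = 0.7083

0.7083


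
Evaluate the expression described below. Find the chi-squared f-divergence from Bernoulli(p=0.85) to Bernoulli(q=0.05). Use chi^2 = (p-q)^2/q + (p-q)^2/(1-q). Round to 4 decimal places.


Chi-squared divergence between Bernoulli distributions:
chi^2 = (p-q)^2/q + (p-q)^2/(1-q).
p = 0.85, q = 0.05, p-q = 0.8.
(p-q)^2 = 0.64.
term1 = 0.64/0.05 = 12.8.
term2 = 0.64/0.95 = 0.673684.
chi^2 = 12.8 + 0.673684 = 13.4737

13.4737


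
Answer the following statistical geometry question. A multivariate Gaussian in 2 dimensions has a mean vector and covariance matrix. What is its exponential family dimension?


Exponential family dimension calculation:
For 2-dim MVN: mean has 2 params, covariance has 2*3/2 = 3 unique entries.
Total dim = 2 + 3 = 5.

5


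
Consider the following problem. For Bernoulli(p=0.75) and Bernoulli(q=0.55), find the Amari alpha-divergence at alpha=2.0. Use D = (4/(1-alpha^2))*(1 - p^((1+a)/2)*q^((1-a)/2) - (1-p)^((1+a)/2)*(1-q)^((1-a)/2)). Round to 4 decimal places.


Amari alpha-divergence:
D = (4/(1-alpha^2))*(1 - p^((1+a)/2)*q^((1-a)/2) - (1-p)^((1+a)/2)*(1-q)^((1-a)/2)).
alpha = 2.0, p = 0.75, q = 0.55.
e1 = (1+alpha)/2 = 1.5, e2 = (1-alpha)/2 = -0.5.
t1 = p^e1 * q^e2 = 0.75^1.5 * 0.55^-0.5 = 0.875811.
t2 = (1-p)^e1 * (1-q)^e2 = 0.25^1.5 * 0.45^-0.5 = 0.186339.
4/(1-alpha^2) = -1.333333.
D = -1.333333*(1 - 0.875811 - 0.186339) = 0.0829

0.0829


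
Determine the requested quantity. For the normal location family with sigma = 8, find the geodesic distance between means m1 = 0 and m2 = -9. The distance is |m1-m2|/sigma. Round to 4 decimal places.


On the fixed-variance normal subfamily, geodesic distance = |m1-m2|/sigma.
|0 - -9| = 9.
sigma = 8.
d = 9/8 = 1.1250

1.1250


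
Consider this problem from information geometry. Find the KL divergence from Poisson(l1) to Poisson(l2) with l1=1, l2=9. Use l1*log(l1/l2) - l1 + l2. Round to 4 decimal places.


KL divergence for Poisson:
KL = l1*log(l1/l2) - l1 + l2.
l1 = 1, l2 = 9.
log(1/9) = -2.197225.
l1*log(l1/l2) = 1 * -2.197225 = -2.197225.
KL = -2.197225 - 1 + 9 = 5.8028

5.8028


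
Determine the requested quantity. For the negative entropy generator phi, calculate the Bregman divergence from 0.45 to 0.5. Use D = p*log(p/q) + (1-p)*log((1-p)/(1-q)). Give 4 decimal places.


Bregman divergence with negative entropy generator:
D = p*log(p/q) + (1-p)*log((1-p)/(1-q)).
p = 0.45, q = 0.5.
p*log(p/q) = 0.45*log(0.45/0.5) = -0.047412.
(1-p)*log((1-p)/(1-q)) = 0.55*log(0.55/0.5) = 0.052421.
D = -0.047412 + 0.052421 = 0.0050

0.0050


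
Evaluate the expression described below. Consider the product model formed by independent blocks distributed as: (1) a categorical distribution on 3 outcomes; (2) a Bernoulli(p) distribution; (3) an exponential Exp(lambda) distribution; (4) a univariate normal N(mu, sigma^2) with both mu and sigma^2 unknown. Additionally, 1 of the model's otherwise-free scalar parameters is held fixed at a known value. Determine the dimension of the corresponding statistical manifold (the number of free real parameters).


The dimension of a statistical manifold equals the number of free
(independent) real parameters of the model. For a product of independent
blocks the parameter counts add.
- categorical on 3 outcomes (probabilities sum to 1): 3-1 = 2.
- Bernoulli (p): 1.
- exponential (lambda): 1.
- normal (mu, sigma^2): 2.
Total = 2 + 1 + 1 + 2 = 6.
1 parameter(s) fixed at known values: 6 - 1 = 5.
Dimension = 5

5


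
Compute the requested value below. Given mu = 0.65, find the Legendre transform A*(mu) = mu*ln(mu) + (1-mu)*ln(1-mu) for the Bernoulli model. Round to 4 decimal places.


Legendre transform for Bernoulli:
A*(mu) = mu*log(mu) + (1-mu)*log(1-mu).
mu = 0.65, 1-mu = 0.35.
mu*log(mu) = 0.65*log(0.65) = -0.280009.
(1-mu)*log(1-mu) = 0.35*log(0.35) = -0.367438.
A* = -0.280009 + -0.367438 = -0.6474

-0.6474


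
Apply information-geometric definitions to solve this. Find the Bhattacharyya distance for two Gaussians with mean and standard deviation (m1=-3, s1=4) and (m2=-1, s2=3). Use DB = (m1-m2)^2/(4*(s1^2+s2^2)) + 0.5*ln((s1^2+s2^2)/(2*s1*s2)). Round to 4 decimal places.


Bhattacharyya distance between two Gaussians:
DB = (m1-m2)^2/(4*(s1^2+s2^2)) + (1/2)*ln((s1^2+s2^2)/(2*s1*s2)).
(m1-m2)^2 = (-2)^2 = 4.
s1^2+s2^2 = 16 + 9 = 25.
term1 = 4/100 = 0.04.
term2 = 0.5*ln(25/24.0) = 0.020411.
DB = 0.04 + 0.020411 = 0.0604

0.0604
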